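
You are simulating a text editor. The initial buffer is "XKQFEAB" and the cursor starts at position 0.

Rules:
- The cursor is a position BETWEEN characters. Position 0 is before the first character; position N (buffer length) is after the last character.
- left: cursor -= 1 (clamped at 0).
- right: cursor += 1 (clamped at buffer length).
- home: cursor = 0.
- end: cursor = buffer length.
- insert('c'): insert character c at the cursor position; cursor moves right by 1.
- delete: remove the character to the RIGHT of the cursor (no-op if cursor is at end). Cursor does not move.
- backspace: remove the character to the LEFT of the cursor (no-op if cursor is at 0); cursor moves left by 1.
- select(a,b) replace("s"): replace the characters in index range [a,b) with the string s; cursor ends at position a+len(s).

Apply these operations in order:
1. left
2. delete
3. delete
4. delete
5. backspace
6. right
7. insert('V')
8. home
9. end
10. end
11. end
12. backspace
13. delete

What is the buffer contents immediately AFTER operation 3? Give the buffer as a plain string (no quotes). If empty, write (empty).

After op 1 (left): buf='XKQFEAB' cursor=0
After op 2 (delete): buf='KQFEAB' cursor=0
After op 3 (delete): buf='QFEAB' cursor=0

Answer: QFEAB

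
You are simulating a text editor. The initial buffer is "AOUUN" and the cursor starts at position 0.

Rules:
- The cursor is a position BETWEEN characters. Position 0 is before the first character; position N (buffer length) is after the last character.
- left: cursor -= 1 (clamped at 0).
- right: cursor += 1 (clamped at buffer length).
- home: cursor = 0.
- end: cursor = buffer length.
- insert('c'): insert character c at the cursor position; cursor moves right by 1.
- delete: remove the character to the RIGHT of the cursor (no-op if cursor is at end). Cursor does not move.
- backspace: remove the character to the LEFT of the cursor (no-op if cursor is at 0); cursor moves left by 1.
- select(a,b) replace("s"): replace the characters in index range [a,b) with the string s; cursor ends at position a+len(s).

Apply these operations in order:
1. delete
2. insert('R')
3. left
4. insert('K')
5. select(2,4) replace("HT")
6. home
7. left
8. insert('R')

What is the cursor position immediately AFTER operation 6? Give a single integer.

After op 1 (delete): buf='OUUN' cursor=0
After op 2 (insert('R')): buf='ROUUN' cursor=1
After op 3 (left): buf='ROUUN' cursor=0
After op 4 (insert('K')): buf='KROUUN' cursor=1
After op 5 (select(2,4) replace("HT")): buf='KRHTUN' cursor=4
After op 6 (home): buf='KRHTUN' cursor=0

Answer: 0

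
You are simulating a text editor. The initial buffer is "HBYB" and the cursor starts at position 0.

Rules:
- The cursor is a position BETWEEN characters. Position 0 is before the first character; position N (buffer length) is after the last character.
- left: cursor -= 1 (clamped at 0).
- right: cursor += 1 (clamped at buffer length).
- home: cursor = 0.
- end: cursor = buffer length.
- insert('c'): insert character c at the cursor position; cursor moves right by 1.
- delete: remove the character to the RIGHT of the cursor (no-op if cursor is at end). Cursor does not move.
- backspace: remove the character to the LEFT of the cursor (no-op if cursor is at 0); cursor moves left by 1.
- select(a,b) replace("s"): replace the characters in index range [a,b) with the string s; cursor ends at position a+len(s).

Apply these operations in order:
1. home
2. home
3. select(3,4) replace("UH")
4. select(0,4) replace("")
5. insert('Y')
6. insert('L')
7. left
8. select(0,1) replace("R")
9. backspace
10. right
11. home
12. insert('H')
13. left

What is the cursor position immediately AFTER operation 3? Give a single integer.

After op 1 (home): buf='HBYB' cursor=0
After op 2 (home): buf='HBYB' cursor=0
After op 3 (select(3,4) replace("UH")): buf='HBYUH' cursor=5

Answer: 5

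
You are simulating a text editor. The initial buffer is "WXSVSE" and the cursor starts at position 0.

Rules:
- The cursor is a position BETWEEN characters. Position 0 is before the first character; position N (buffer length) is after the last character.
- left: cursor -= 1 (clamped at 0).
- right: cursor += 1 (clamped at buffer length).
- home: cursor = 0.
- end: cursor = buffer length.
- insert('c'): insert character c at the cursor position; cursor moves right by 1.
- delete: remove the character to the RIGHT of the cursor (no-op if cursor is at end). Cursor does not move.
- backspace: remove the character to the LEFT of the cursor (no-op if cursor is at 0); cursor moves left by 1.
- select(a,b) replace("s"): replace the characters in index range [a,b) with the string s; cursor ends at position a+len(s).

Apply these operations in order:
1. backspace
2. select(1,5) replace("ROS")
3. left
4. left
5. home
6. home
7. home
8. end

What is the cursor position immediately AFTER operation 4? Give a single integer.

After op 1 (backspace): buf='WXSVSE' cursor=0
After op 2 (select(1,5) replace("ROS")): buf='WROSE' cursor=4
After op 3 (left): buf='WROSE' cursor=3
After op 4 (left): buf='WROSE' cursor=2

Answer: 2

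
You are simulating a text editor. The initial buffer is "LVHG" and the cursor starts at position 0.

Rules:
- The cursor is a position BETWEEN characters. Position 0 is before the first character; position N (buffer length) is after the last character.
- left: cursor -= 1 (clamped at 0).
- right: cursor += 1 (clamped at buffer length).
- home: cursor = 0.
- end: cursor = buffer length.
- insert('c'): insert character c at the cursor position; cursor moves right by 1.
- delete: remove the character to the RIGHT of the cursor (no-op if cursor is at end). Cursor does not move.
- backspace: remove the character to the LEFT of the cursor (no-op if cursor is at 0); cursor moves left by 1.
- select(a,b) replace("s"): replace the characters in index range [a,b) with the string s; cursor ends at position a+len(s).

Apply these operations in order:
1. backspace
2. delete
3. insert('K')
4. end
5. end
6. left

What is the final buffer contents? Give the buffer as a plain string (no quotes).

Answer: KVHG

Derivation:
After op 1 (backspace): buf='LVHG' cursor=0
After op 2 (delete): buf='VHG' cursor=0
After op 3 (insert('K')): buf='KVHG' cursor=1
After op 4 (end): buf='KVHG' cursor=4
After op 5 (end): buf='KVHG' cursor=4
After op 6 (left): buf='KVHG' cursor=3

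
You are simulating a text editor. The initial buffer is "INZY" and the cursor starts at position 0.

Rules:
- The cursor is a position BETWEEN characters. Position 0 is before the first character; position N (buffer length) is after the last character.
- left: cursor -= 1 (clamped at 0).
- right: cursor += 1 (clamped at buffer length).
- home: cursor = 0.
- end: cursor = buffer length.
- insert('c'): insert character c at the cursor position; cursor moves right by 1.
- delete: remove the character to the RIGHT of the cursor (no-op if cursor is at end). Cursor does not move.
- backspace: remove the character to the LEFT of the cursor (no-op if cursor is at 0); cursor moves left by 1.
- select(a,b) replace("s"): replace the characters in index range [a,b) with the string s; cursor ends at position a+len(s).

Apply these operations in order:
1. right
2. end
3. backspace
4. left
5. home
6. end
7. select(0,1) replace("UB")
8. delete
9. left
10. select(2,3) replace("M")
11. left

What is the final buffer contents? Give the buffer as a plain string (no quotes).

After op 1 (right): buf='INZY' cursor=1
After op 2 (end): buf='INZY' cursor=4
After op 3 (backspace): buf='INZ' cursor=3
After op 4 (left): buf='INZ' cursor=2
After op 5 (home): buf='INZ' cursor=0
After op 6 (end): buf='INZ' cursor=3
After op 7 (select(0,1) replace("UB")): buf='UBNZ' cursor=2
After op 8 (delete): buf='UBZ' cursor=2
After op 9 (left): buf='UBZ' cursor=1
After op 10 (select(2,3) replace("M")): buf='UBM' cursor=3
After op 11 (left): buf='UBM' cursor=2

Answer: UBM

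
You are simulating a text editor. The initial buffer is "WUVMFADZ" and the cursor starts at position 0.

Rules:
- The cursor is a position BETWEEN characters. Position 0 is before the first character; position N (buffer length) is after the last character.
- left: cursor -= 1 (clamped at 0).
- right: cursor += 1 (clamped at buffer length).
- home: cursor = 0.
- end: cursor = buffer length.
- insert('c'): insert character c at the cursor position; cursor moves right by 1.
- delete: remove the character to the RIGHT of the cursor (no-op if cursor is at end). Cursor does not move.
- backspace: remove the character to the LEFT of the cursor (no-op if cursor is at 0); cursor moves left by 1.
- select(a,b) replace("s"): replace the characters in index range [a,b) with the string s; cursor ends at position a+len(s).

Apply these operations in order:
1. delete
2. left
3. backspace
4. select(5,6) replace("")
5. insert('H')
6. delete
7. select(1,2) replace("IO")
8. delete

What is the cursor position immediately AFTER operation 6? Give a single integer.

After op 1 (delete): buf='UVMFADZ' cursor=0
After op 2 (left): buf='UVMFADZ' cursor=0
After op 3 (backspace): buf='UVMFADZ' cursor=0
After op 4 (select(5,6) replace("")): buf='UVMFAZ' cursor=5
After op 5 (insert('H')): buf='UVMFAHZ' cursor=6
After op 6 (delete): buf='UVMFAH' cursor=6

Answer: 6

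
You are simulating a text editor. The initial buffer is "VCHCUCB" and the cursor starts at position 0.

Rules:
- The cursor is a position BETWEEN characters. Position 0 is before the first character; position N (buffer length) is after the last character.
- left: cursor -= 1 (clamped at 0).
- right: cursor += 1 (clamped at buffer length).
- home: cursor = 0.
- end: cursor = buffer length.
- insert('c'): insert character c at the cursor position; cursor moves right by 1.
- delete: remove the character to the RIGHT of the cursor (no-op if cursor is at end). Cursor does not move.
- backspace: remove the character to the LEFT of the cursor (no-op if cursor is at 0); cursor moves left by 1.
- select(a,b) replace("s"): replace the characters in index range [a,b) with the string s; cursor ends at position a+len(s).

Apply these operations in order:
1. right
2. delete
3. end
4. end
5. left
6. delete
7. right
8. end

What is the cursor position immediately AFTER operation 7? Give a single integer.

Answer: 5

Derivation:
After op 1 (right): buf='VCHCUCB' cursor=1
After op 2 (delete): buf='VHCUCB' cursor=1
After op 3 (end): buf='VHCUCB' cursor=6
After op 4 (end): buf='VHCUCB' cursor=6
After op 5 (left): buf='VHCUCB' cursor=5
After op 6 (delete): buf='VHCUC' cursor=5
After op 7 (right): buf='VHCUC' cursor=5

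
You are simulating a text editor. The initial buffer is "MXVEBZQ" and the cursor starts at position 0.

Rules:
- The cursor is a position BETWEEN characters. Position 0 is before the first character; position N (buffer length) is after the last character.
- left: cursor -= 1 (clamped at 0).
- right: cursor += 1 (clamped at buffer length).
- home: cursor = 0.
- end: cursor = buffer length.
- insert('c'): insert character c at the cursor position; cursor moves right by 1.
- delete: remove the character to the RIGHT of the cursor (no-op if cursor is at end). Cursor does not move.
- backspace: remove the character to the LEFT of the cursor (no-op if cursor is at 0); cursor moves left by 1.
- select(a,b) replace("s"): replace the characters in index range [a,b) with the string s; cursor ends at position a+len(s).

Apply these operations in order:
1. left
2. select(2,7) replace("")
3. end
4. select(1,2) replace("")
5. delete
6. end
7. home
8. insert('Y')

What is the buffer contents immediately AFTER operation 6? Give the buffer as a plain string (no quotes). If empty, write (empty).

After op 1 (left): buf='MXVEBZQ' cursor=0
After op 2 (select(2,7) replace("")): buf='MX' cursor=2
After op 3 (end): buf='MX' cursor=2
After op 4 (select(1,2) replace("")): buf='M' cursor=1
After op 5 (delete): buf='M' cursor=1
After op 6 (end): buf='M' cursor=1

Answer: M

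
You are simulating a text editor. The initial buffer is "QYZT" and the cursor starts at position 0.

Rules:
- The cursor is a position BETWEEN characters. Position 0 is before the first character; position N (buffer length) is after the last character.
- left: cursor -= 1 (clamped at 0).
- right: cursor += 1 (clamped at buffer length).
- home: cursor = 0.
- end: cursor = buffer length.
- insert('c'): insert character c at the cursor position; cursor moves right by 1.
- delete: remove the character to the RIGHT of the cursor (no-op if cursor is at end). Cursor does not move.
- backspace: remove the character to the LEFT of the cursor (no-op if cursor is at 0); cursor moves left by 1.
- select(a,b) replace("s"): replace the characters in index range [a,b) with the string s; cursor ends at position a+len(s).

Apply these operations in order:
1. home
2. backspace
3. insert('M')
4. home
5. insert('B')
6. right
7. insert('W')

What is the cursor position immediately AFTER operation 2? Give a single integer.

Answer: 0

Derivation:
After op 1 (home): buf='QYZT' cursor=0
After op 2 (backspace): buf='QYZT' cursor=0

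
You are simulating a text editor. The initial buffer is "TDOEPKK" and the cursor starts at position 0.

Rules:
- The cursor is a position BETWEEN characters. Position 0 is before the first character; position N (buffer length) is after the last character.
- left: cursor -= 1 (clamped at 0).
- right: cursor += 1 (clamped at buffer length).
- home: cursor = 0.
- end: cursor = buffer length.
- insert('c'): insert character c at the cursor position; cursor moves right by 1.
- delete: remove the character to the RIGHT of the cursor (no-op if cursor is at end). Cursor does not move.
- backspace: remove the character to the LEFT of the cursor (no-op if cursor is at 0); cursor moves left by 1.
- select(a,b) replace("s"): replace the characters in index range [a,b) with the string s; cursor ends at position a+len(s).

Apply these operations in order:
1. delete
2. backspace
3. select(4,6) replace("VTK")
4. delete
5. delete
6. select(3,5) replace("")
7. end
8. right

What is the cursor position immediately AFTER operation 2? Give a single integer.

Answer: 0

Derivation:
After op 1 (delete): buf='DOEPKK' cursor=0
After op 2 (backspace): buf='DOEPKK' cursor=0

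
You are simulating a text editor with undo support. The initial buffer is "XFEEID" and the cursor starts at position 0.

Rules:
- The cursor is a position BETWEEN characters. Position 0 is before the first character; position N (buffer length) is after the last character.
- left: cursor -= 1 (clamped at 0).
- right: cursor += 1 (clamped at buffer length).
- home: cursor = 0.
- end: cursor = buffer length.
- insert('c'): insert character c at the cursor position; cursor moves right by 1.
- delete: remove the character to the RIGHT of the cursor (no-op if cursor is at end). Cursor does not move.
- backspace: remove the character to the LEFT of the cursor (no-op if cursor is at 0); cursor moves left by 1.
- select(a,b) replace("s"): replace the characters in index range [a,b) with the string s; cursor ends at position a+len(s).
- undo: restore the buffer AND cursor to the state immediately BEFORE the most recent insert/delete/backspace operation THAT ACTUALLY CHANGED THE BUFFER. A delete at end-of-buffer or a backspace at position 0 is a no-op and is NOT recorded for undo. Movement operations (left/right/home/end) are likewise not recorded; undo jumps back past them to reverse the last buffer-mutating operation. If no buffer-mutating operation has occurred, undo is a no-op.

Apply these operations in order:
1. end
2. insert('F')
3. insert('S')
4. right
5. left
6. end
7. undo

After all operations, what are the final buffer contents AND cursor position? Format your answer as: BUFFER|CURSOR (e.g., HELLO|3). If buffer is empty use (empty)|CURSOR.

After op 1 (end): buf='XFEEID' cursor=6
After op 2 (insert('F')): buf='XFEEIDF' cursor=7
After op 3 (insert('S')): buf='XFEEIDFS' cursor=8
After op 4 (right): buf='XFEEIDFS' cursor=8
After op 5 (left): buf='XFEEIDFS' cursor=7
After op 6 (end): buf='XFEEIDFS' cursor=8
After op 7 (undo): buf='XFEEIDF' cursor=7

Answer: XFEEIDF|7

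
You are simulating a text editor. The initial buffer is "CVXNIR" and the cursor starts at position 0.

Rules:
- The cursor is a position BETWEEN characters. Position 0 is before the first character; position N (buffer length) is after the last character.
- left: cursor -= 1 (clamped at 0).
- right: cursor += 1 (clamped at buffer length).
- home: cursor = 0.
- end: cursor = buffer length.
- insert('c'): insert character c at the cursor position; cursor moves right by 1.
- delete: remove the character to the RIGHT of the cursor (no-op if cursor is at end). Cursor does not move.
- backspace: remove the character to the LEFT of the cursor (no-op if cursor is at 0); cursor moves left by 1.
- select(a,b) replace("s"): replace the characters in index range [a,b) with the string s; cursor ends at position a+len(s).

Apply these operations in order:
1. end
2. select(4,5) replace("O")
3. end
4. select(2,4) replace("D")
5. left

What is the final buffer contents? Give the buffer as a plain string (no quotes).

After op 1 (end): buf='CVXNIR' cursor=6
After op 2 (select(4,5) replace("O")): buf='CVXNOR' cursor=5
After op 3 (end): buf='CVXNOR' cursor=6
After op 4 (select(2,4) replace("D")): buf='CVDOR' cursor=3
After op 5 (left): buf='CVDOR' cursor=2

Answer: CVDOR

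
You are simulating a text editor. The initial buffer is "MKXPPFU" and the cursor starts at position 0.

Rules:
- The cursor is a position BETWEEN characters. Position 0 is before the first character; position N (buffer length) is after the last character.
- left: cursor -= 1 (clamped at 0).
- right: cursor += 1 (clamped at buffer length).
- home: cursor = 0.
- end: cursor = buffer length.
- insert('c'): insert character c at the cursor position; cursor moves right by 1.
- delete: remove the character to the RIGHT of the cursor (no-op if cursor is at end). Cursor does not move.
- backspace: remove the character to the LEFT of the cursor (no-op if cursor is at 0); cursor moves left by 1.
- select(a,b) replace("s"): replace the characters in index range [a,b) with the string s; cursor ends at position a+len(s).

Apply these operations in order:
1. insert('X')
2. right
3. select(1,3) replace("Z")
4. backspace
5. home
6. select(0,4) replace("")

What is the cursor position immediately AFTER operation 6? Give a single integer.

Answer: 0

Derivation:
After op 1 (insert('X')): buf='XMKXPPFU' cursor=1
After op 2 (right): buf='XMKXPPFU' cursor=2
After op 3 (select(1,3) replace("Z")): buf='XZXPPFU' cursor=2
After op 4 (backspace): buf='XXPPFU' cursor=1
After op 5 (home): buf='XXPPFU' cursor=0
After op 6 (select(0,4) replace("")): buf='FU' cursor=0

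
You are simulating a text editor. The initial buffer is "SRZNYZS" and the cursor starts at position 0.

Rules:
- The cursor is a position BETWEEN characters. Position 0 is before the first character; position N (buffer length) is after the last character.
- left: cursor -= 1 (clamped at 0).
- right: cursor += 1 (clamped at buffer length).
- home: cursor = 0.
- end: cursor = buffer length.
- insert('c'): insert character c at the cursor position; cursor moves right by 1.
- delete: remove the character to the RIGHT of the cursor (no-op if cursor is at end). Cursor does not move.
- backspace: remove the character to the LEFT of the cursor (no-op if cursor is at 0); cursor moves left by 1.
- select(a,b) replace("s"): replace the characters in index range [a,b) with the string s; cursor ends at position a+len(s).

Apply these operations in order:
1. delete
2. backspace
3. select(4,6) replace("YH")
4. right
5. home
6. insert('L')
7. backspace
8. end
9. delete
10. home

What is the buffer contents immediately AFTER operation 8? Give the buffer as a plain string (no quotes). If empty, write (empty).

Answer: RZNYYH

Derivation:
After op 1 (delete): buf='RZNYZS' cursor=0
After op 2 (backspace): buf='RZNYZS' cursor=0
After op 3 (select(4,6) replace("YH")): buf='RZNYYH' cursor=6
After op 4 (right): buf='RZNYYH' cursor=6
After op 5 (home): buf='RZNYYH' cursor=0
After op 6 (insert('L')): buf='LRZNYYH' cursor=1
After op 7 (backspace): buf='RZNYYH' cursor=0
After op 8 (end): buf='RZNYYH' cursor=6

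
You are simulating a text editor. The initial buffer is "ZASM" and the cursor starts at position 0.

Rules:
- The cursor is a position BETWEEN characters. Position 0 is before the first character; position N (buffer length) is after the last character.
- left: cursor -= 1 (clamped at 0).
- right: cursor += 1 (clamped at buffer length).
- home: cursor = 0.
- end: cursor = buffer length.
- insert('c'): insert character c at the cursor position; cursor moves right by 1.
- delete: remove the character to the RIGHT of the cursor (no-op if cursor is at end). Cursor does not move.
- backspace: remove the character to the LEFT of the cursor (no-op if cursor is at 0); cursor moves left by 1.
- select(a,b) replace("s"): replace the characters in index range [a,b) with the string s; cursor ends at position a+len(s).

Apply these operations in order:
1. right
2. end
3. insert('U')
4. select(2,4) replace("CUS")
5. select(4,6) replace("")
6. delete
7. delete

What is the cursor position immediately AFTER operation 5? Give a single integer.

Answer: 4

Derivation:
After op 1 (right): buf='ZASM' cursor=1
After op 2 (end): buf='ZASM' cursor=4
After op 3 (insert('U')): buf='ZASMU' cursor=5
After op 4 (select(2,4) replace("CUS")): buf='ZACUSU' cursor=5
After op 5 (select(4,6) replace("")): buf='ZACU' cursor=4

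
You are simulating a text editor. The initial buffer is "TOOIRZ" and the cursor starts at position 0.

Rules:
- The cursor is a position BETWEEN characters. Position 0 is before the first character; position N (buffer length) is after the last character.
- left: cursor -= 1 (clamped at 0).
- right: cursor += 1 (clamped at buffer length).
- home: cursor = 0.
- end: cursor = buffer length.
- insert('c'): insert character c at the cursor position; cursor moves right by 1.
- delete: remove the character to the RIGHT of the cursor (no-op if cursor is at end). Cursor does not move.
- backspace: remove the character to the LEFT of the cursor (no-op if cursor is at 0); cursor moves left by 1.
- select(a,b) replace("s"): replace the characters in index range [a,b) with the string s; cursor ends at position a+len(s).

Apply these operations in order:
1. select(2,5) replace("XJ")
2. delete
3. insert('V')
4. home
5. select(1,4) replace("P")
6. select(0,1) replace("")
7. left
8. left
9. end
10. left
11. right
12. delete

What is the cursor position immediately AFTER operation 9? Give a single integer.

After op 1 (select(2,5) replace("XJ")): buf='TOXJZ' cursor=4
After op 2 (delete): buf='TOXJ' cursor=4
After op 3 (insert('V')): buf='TOXJV' cursor=5
After op 4 (home): buf='TOXJV' cursor=0
After op 5 (select(1,4) replace("P")): buf='TPV' cursor=2
After op 6 (select(0,1) replace("")): buf='PV' cursor=0
After op 7 (left): buf='PV' cursor=0
After op 8 (left): buf='PV' cursor=0
After op 9 (end): buf='PV' cursor=2

Answer: 2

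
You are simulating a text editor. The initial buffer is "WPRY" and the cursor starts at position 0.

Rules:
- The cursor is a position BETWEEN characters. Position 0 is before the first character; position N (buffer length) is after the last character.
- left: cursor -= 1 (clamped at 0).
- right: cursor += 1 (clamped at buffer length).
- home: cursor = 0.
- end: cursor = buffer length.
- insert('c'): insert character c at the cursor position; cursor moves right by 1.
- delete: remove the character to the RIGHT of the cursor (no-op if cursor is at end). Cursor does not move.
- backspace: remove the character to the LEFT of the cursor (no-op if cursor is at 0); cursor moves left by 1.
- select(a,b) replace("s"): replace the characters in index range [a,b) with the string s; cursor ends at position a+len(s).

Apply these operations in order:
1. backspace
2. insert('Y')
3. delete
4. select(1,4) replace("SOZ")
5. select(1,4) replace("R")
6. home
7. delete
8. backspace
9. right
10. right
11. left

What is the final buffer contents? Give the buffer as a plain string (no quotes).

After op 1 (backspace): buf='WPRY' cursor=0
After op 2 (insert('Y')): buf='YWPRY' cursor=1
After op 3 (delete): buf='YPRY' cursor=1
After op 4 (select(1,4) replace("SOZ")): buf='YSOZ' cursor=4
After op 5 (select(1,4) replace("R")): buf='YR' cursor=2
After op 6 (home): buf='YR' cursor=0
After op 7 (delete): buf='R' cursor=0
After op 8 (backspace): buf='R' cursor=0
After op 9 (right): buf='R' cursor=1
After op 10 (right): buf='R' cursor=1
After op 11 (left): buf='R' cursor=0

Answer: R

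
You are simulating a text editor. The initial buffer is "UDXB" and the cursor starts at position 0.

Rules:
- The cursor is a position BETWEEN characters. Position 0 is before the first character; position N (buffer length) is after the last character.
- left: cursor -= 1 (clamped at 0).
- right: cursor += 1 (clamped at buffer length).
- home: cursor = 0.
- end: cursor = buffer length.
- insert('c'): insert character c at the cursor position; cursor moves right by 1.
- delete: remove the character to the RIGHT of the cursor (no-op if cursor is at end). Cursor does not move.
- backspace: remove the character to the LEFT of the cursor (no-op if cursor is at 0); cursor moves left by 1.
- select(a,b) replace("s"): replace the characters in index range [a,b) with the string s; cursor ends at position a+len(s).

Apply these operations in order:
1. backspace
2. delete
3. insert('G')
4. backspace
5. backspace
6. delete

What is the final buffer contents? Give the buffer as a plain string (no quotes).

Answer: XB

Derivation:
After op 1 (backspace): buf='UDXB' cursor=0
After op 2 (delete): buf='DXB' cursor=0
After op 3 (insert('G')): buf='GDXB' cursor=1
After op 4 (backspace): buf='DXB' cursor=0
After op 5 (backspace): buf='DXB' cursor=0
After op 6 (delete): buf='XB' cursor=0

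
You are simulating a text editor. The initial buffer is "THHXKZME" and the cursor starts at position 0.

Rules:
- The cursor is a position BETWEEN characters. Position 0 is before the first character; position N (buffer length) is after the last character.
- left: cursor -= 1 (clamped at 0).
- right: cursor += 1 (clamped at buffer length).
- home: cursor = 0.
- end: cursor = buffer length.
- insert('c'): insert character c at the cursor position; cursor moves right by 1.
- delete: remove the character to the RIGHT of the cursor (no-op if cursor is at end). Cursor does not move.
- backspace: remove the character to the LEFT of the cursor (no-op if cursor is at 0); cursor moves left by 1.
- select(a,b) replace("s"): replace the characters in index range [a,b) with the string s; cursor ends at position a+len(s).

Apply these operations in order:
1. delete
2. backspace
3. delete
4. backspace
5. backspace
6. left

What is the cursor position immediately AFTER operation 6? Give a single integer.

After op 1 (delete): buf='HHXKZME' cursor=0
After op 2 (backspace): buf='HHXKZME' cursor=0
After op 3 (delete): buf='HXKZME' cursor=0
After op 4 (backspace): buf='HXKZME' cursor=0
After op 5 (backspace): buf='HXKZME' cursor=0
After op 6 (left): buf='HXKZME' cursor=0

Answer: 0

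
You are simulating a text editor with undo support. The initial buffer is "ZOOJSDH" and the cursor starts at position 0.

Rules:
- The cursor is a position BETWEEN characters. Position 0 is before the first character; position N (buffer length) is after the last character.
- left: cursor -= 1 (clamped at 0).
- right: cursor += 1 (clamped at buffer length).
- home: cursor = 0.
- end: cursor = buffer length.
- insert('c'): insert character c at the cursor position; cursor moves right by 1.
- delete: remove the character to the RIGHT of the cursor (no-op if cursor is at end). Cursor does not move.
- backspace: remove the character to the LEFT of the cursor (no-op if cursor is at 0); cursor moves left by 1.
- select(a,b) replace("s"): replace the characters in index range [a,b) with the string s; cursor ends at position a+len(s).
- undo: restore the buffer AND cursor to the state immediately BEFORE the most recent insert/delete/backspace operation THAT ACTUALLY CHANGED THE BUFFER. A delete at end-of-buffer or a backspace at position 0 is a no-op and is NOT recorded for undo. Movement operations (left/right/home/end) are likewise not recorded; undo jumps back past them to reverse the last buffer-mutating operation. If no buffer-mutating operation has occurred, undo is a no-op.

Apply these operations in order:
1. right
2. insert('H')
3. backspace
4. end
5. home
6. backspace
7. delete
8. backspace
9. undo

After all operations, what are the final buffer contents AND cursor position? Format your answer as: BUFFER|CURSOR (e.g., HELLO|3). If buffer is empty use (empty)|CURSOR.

Answer: ZOOJSDH|0

Derivation:
After op 1 (right): buf='ZOOJSDH' cursor=1
After op 2 (insert('H')): buf='ZHOOJSDH' cursor=2
After op 3 (backspace): buf='ZOOJSDH' cursor=1
After op 4 (end): buf='ZOOJSDH' cursor=7
After op 5 (home): buf='ZOOJSDH' cursor=0
After op 6 (backspace): buf='ZOOJSDH' cursor=0
After op 7 (delete): buf='OOJSDH' cursor=0
After op 8 (backspace): buf='OOJSDH' cursor=0
After op 9 (undo): buf='ZOOJSDH' cursor=0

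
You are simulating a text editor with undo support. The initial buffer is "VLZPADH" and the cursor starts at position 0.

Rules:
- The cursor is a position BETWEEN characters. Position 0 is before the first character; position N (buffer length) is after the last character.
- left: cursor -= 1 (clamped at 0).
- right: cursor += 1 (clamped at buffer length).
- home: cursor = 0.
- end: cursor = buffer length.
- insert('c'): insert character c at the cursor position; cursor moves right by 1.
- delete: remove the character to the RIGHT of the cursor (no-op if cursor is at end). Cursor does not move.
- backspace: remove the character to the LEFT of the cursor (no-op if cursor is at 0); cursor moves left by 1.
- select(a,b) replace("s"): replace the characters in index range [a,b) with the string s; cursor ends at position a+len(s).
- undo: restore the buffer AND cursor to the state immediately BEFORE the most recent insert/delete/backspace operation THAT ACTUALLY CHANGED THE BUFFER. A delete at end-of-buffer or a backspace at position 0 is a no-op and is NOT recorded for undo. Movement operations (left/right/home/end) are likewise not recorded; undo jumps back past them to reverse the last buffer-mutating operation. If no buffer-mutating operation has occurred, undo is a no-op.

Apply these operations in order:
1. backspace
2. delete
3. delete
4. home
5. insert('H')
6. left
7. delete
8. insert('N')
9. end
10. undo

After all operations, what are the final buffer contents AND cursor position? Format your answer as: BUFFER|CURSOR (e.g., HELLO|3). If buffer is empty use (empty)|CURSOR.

After op 1 (backspace): buf='VLZPADH' cursor=0
After op 2 (delete): buf='LZPADH' cursor=0
After op 3 (delete): buf='ZPADH' cursor=0
After op 4 (home): buf='ZPADH' cursor=0
After op 5 (insert('H')): buf='HZPADH' cursor=1
After op 6 (left): buf='HZPADH' cursor=0
After op 7 (delete): buf='ZPADH' cursor=0
After op 8 (insert('N')): buf='NZPADH' cursor=1
After op 9 (end): buf='NZPADH' cursor=6
After op 10 (undo): buf='ZPADH' cursor=0

Answer: ZPADH|0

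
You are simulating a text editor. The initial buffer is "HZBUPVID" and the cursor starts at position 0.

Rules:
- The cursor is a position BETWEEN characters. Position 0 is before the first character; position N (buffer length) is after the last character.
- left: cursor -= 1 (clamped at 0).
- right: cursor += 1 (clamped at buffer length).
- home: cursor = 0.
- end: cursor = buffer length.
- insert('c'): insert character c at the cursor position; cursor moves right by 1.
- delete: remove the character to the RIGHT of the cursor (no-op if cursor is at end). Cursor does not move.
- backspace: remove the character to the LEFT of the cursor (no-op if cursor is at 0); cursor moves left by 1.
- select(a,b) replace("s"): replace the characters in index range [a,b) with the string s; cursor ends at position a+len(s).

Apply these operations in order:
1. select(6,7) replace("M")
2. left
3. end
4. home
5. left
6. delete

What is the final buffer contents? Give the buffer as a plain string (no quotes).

Answer: ZBUPVMD

Derivation:
After op 1 (select(6,7) replace("M")): buf='HZBUPVMD' cursor=7
After op 2 (left): buf='HZBUPVMD' cursor=6
After op 3 (end): buf='HZBUPVMD' cursor=8
After op 4 (home): buf='HZBUPVMD' cursor=0
After op 5 (left): buf='HZBUPVMD' cursor=0
After op 6 (delete): buf='ZBUPVMD' cursor=0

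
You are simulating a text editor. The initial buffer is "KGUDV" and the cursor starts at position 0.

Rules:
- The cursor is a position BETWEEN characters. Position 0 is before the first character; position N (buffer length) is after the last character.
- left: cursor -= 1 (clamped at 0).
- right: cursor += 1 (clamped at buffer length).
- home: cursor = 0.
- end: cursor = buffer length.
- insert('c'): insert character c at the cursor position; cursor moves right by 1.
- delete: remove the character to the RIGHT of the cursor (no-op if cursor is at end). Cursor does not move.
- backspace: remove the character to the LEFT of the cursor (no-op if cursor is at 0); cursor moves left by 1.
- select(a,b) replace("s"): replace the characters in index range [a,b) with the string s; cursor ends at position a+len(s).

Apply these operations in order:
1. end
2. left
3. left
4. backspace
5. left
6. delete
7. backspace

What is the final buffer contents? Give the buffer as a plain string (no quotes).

Answer: DV

Derivation:
After op 1 (end): buf='KGUDV' cursor=5
After op 2 (left): buf='KGUDV' cursor=4
After op 3 (left): buf='KGUDV' cursor=3
After op 4 (backspace): buf='KGDV' cursor=2
After op 5 (left): buf='KGDV' cursor=1
After op 6 (delete): buf='KDV' cursor=1
After op 7 (backspace): buf='DV' cursor=0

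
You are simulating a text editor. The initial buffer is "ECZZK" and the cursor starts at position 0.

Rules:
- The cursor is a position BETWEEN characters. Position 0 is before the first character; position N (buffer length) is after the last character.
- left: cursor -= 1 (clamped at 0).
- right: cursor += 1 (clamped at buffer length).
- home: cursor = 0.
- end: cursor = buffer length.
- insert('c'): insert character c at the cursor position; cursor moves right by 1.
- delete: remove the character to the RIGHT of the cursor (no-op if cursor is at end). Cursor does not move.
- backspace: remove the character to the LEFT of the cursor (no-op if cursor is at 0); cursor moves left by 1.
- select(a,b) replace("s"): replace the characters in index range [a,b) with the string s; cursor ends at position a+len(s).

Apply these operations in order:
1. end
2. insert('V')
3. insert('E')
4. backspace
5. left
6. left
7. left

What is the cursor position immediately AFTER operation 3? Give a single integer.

After op 1 (end): buf='ECZZK' cursor=5
After op 2 (insert('V')): buf='ECZZKV' cursor=6
After op 3 (insert('E')): buf='ECZZKVE' cursor=7

Answer: 7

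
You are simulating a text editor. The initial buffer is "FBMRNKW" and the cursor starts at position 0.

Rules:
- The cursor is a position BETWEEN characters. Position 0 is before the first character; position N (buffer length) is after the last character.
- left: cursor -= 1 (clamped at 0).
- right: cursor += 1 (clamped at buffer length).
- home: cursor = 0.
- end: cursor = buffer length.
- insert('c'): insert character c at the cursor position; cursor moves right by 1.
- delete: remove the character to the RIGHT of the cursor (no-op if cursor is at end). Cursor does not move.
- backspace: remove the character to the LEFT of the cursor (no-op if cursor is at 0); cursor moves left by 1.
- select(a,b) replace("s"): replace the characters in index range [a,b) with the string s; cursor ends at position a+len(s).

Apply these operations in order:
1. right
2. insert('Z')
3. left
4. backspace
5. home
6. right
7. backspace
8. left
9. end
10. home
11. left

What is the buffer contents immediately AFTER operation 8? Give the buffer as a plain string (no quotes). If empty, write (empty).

Answer: BMRNKW

Derivation:
After op 1 (right): buf='FBMRNKW' cursor=1
After op 2 (insert('Z')): buf='FZBMRNKW' cursor=2
After op 3 (left): buf='FZBMRNKW' cursor=1
After op 4 (backspace): buf='ZBMRNKW' cursor=0
After op 5 (home): buf='ZBMRNKW' cursor=0
After op 6 (right): buf='ZBMRNKW' cursor=1
After op 7 (backspace): buf='BMRNKW' cursor=0
After op 8 (left): buf='BMRNKW' cursor=0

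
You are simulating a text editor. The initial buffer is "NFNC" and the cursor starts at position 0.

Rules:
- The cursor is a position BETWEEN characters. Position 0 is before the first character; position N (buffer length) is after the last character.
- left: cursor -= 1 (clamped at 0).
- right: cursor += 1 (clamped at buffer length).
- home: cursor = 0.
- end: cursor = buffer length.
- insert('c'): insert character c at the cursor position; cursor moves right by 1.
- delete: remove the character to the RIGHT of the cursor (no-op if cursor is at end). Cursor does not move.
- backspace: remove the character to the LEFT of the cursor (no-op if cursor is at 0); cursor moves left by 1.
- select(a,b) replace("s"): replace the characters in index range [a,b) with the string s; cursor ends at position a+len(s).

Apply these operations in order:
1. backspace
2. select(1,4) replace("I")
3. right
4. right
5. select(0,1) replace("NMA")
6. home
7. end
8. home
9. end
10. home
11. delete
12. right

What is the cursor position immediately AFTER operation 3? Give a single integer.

After op 1 (backspace): buf='NFNC' cursor=0
After op 2 (select(1,4) replace("I")): buf='NI' cursor=2
After op 3 (right): buf='NI' cursor=2

Answer: 2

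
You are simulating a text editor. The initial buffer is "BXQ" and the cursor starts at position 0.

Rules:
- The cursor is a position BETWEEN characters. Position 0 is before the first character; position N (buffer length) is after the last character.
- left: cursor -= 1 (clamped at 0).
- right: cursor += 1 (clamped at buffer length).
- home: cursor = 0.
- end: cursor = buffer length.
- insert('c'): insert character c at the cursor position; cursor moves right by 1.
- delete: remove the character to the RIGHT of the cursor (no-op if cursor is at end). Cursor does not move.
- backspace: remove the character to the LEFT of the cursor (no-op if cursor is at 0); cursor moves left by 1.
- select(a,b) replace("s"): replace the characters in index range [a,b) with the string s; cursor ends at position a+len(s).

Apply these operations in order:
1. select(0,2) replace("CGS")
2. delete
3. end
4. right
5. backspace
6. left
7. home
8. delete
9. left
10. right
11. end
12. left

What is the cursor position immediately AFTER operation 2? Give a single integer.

After op 1 (select(0,2) replace("CGS")): buf='CGSQ' cursor=3
After op 2 (delete): buf='CGS' cursor=3

Answer: 3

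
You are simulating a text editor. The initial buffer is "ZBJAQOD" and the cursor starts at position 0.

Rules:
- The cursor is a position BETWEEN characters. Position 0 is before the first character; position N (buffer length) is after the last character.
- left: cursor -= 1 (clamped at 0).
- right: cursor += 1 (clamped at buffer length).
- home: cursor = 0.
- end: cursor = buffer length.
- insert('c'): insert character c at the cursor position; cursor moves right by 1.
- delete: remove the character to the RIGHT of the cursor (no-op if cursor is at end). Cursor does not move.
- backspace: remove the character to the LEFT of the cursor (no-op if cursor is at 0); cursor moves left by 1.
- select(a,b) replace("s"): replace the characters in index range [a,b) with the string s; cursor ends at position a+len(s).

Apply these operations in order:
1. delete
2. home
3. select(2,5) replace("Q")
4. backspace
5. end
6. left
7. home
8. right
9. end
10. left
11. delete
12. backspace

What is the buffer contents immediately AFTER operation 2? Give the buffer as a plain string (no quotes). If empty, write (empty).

Answer: BJAQOD

Derivation:
After op 1 (delete): buf='BJAQOD' cursor=0
After op 2 (home): buf='BJAQOD' cursor=0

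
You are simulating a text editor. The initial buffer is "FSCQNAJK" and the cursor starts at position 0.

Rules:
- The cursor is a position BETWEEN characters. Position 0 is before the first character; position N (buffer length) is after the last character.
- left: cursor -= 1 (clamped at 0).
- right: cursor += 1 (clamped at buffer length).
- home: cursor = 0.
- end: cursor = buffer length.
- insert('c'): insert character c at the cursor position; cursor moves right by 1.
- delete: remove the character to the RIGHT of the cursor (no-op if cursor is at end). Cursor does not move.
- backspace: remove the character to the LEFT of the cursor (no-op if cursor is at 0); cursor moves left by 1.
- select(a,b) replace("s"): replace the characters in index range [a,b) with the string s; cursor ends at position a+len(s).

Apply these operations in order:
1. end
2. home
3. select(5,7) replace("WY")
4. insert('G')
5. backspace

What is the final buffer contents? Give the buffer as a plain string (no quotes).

After op 1 (end): buf='FSCQNAJK' cursor=8
After op 2 (home): buf='FSCQNAJK' cursor=0
After op 3 (select(5,7) replace("WY")): buf='FSCQNWYK' cursor=7
After op 4 (insert('G')): buf='FSCQNWYGK' cursor=8
After op 5 (backspace): buf='FSCQNWYK' cursor=7

Answer: FSCQNWYK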